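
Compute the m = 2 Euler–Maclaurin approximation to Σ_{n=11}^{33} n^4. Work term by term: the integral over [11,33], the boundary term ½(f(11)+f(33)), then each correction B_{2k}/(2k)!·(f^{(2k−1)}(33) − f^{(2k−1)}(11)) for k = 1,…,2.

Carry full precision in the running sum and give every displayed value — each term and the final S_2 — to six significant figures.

S_2 ≈ 8.40668e+06

∫_11^33 x^4 dx evaluates to 7.79487e+06.
½[f(11) + f(33)] = ½[14641.0 + 1.18592e+06] = 600281.
So far: 8.39515e+06.
Order-1 term: 1/12 · (143748 − 5324.00) = 11535.3.
Running total after k=1: 8.40668e+06.
Order-2 term: −1/720 · (792.000 − 264.000) = -0.733333.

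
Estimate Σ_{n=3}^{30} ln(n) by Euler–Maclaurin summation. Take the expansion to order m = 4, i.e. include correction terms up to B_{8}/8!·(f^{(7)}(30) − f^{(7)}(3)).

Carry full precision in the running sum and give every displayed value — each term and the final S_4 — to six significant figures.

S_4 ≈ 73.9651

The integral term ∫_3^30 ln(x) dx = 71.7401.
½[f(3) + f(30)] = ½[1.09861 + 3.40120] = 2.24990.
Integral + boundary = 73.9900.
k=1: B_{2}/(2)! × [f^{(1)}(30) − f^{(1)}(3)] = 1/12 × (0.0333333 − 0.333333) = -0.0250000.
Partial sum through k=1: 73.9650.
k=2: B_{4}/(4)! × [f^{(3)}(30) − f^{(3)}(3)] = −1/720 × (7.40741e-05 − 0.0740741) = 0.000102778.
Partial sum through k=2: 73.9651.
k=3: B_{6}/(6)! × [f^{(5)}(30) − f^{(5)}(3)] = 1/30240 × (9.87654e-07 − 0.0987654) = -3.26602e-06.
Partial sum through k=3: 73.9651.
k=4: B_{8}/(8)! × [f^{(7)}(30) − f^{(7)}(3)] = −1/1209600 × (3.29218e-08 − 0.329218) = 2.72171e-07.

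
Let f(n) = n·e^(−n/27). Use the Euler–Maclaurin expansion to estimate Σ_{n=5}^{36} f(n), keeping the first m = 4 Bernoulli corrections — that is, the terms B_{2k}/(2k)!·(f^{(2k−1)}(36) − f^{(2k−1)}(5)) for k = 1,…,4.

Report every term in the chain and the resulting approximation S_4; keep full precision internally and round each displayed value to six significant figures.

Integral: ∫_5^36 x·e^(−x/27) dx = 269.562.
½[f(5) + f(36)] = ½[4.15475 + 9.48950] = 6.82212.
Running total after boundary: 276.385.
Correction k=1: B_{2}/2! · (f^{(1)}(36) − f^{(1)}(5)) = 1/12 · (-0.0878657 − 0.677071) = -0.0637447.
Running total after k=1: 276.321.
Correction k=2: B_{4}/4! · (f^{(3)}(36) − f^{(3)}(5)) = −1/720 · (0.000602645 − 0.00320847) = 3.61919e-06.
Running total after k=2: 276.321.
Correction k=3: B_{6}/6! · (f^{(5)}(36) − f^{(5)}(5)) = 1/30240 · (1.81868e-06 − 7.52835e-06) = -1.88812e-10.
Running total after k=3: 276.321.
Correction k=4: B_{8}/8! · (f^{(7)}(36) − f^{(7)}(5)) = −1/1209600 · (3.85554e-09 − 1.46166e-08) = 8.89638e-15.

S_4 ≈ 276.321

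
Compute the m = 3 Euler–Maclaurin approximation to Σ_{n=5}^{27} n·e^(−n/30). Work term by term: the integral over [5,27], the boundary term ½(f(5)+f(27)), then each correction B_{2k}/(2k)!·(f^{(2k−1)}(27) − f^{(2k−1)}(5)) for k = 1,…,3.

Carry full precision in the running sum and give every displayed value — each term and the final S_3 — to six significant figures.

S_3 ≈ 201.121

Integral: ∫_5^27 x·e^(−x/30) dx = 193.572.
Boundary: ½(f(5) + f(27)) = ½(4.23241 + 10.9774) = 7.60489.
Integral + boundary = 201.177.
Correction k=1: B_{2}/2! · (f^{(1)}(27) − f^{(1)}(5)) = 1/12 · (0.0406570 − 0.705401) = -0.0553954.
Partial sum through k=1: 201.121.
Correction k=2: B_{4}/4! · (f^{(3)}(27) − f^{(3)}(5)) = −1/720 · (0.000948663 − 0.00266485) = 2.38359e-06.
Partial sum through k=2: 201.121.
Correction k=3: B_{6}/6! · (f^{(5)}(27) − f^{(5)}(5)) = 1/30240 · (2.05795e-06 − 5.05102e-06) = -9.89774e-11.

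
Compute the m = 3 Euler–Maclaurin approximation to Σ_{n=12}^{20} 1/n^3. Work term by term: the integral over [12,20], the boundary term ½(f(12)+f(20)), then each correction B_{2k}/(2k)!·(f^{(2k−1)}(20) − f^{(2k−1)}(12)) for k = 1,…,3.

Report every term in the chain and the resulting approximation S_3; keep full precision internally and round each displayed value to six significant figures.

S_3 ≈ 0.00258454

Integral: ∫_12^20 1/x^3 dx = 0.00222222.
Boundary: ½(f(12) + f(20)) = ½(0.000578704 + 0.000125000) = 0.000351852.
Running total after boundary: 0.00257407.
Correction k=1: B_{2}/2! · (f^{(1)}(20) − f^{(1)}(12)) = 1/12 · (-1.87500e-05 − (-0.000144676)) = 1.04938e-05.
Partial sum through k=1: 0.00258457.
Correction k=2: B_{4}/4! · (f^{(3)}(20) − f^{(3)}(12)) = −1/720 · (-9.37500e-07 − (-2.00939e-05)) = -2.66061e-08.
Partial sum through k=2: 0.00258454.
Correction k=3: B_{6}/6! · (f^{(5)}(20) − f^{(5)}(12)) = 1/30240 · (-9.84375e-08 − (-5.86071e-06)) = 1.90551e-10.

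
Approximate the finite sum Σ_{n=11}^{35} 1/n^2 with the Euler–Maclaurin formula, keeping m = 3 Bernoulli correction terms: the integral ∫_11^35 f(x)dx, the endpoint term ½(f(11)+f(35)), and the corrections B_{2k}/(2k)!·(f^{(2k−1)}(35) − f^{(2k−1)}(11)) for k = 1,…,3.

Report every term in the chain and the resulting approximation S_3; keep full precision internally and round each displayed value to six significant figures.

The integral term ∫_11^35 1/x^2 dx = 0.0623377.
½[f(11) + f(35)] = ½[0.00826446 + 0.000816327] = 0.00454039.
Running total after boundary: 0.0668781.
k=1: B_{2}/(2)! × [f^{(1)}(35) − f^{(1)}(11)] = 1/12 × (-4.66472e-05 − (-0.00150263)) = 0.000121332.
Partial sum through k=1: 0.0669994.
k=2: B_{4}/(4)! × [f^{(3)}(35) − f^{(3)}(11)] = −1/720 × (-4.56952e-07 − (-0.000149021)) = -2.06339e-07.
Partial sum through k=2: 0.0669992.
k=3: B_{6}/(6)! × [f^{(5)}(35) − f^{(5)}(11)] = 1/30240 × (-1.11907e-08 − (-3.69474e-05)) = 1.22143e-09.

S_3 ≈ 0.0669992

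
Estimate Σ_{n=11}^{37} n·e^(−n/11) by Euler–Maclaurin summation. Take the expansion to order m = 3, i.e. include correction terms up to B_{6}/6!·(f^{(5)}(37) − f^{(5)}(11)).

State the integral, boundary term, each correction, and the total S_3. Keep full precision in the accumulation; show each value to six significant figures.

Integral: ∫_11^37 x·e^(−x/11) dx = 70.7532.
Boundary: ½(f(11) + f(37)) = ½(4.04667 + 1.28054) = 2.66361.
So far: 73.4168.
k=1: B_{2}/(2)! × [f^{(1)}(37) − f^{(1)}(11)] = 1/12 × (-0.0818035 − 0.00000) = -0.00681696.
Running total after k=1: 73.4100.
k=2: B_{4}/(4)! × [f^{(3)}(37) − f^{(3)}(11)] = −1/720 × (-0.000104010 − 0.00608065) = 8.58981e-06.
Running total after k=2: 73.4100.
k=3: B_{6}/(6)! × [f^{(5)}(37) − f^{(5)}(11)] = 1/30240 × (3.86812e-06 − 0.000100507) = -3.19572e-09.

S_3 ≈ 73.4100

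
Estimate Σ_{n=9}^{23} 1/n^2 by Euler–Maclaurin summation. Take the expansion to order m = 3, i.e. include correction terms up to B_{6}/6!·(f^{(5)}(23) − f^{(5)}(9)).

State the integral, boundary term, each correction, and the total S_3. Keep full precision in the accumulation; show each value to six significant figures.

The integral term ∫_9^23 1/x^2 dx = 0.0676329.
Endpoint term: (f(9) + f(23))/2 = (0.0123457 + 0.00189036)/2 = 0.00711802.
Running total after boundary: 0.0747509.
k=1: B_{2}/(2)! × [f^{(1)}(23) − f^{(1)}(9)] = 1/12 × (-0.000164379 − (-0.00274348)) = 0.000214925.
Running total after k=1: 0.0749658.
k=2: B_{4}/(4)! × [f^{(3)}(23) − f^{(3)}(9)] = −1/720 × (-3.72883e-06 − (-0.000406442)) = -5.59324e-07.
Running total after k=2: 0.0749652.
k=3: B_{6}/(6)! × [f^{(5)}(23) − f^{(5)}(9)] = 1/30240 × (-2.11465e-07 − (-0.000150534)) = 4.97099e-09.

S_3 ≈ 0.0749652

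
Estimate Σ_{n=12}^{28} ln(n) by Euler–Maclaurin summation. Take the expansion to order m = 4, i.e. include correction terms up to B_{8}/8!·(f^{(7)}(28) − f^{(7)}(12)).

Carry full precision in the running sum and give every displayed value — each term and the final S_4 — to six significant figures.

S_4 ≈ 50.3874

The integral term ∫_12^28 ln(x) dx = 47.4828.
Endpoint term: (f(12) + f(28))/2 = (2.48491 + 3.33220)/2 = 2.90856.
So far: 50.3914.
Correction k=1: B_{2}/2! · (f^{(1)}(28) − f^{(1)}(12)) = 1/12 · (0.0357143 − 0.0833333) = -0.00396825.
After k=1: 50.3874.
Correction k=2: B_{4}/4! · (f^{(3)}(28) − f^{(3)}(12)) = −1/720 · (9.11079e-05 − 0.00115741) = 1.48097e-06.
After k=2: 50.3874.
Correction k=3: B_{6}/6! · (f^{(5)}(28) − f^{(5)}(12)) = 1/30240 · (1.39451e-06 − 9.64506e-05) = -3.14339e-09.
After k=3: 50.3874.
Correction k=4: B_{8}/8! · (f^{(7)}(28) − f^{(7)}(12)) = −1/1209600 · (5.33613e-08 − 2.00939e-05) = 1.65679e-11.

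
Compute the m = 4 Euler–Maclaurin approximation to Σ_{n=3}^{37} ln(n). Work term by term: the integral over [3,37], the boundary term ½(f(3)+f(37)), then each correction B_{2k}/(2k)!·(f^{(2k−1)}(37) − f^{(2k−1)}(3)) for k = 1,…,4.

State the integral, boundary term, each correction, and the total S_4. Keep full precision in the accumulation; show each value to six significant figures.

Integral: ∫_3^37 ln(x) dx = 96.3081.
Endpoint term: (f(3) + f(37))/2 = (1.09861 + 3.61092)/2 = 2.35477.
So far: 98.6629.
k=1: B_{2}/(2)! × [f^{(1)}(37) − f^{(1)}(3)] = 1/12 × (0.0270270 − 0.333333) = -0.0255255.
Running total after k=1: 98.6374.
k=2: B_{4}/(4)! × [f^{(3)}(37) − f^{(3)}(3)] = −1/720 × (3.94843e-05 − 0.0740741) = 0.000102826.
Running total after k=2: 98.6375.
k=3: B_{6}/(6)! × [f^{(5)}(37) − f^{(5)}(3)] = 1/30240 × (3.46101e-07 − 0.0987654) = -3.26604e-06.
Running total after k=3: 98.6375.
k=4: B_{8}/(8)! × [f^{(7)}(37) − f^{(7)}(3)] = −1/1209600 × (7.58439e-09 − 0.329218) = 2.72171e-07.

S_4 ≈ 98.6375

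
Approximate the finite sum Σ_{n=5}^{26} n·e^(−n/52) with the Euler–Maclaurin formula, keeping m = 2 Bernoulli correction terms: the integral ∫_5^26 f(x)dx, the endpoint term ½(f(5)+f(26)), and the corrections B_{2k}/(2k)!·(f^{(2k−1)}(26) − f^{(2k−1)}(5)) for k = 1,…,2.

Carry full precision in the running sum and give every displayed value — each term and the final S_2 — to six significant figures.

S_2 ≈ 242.297

Integral: ∫_5^26 x·e^(−x/52) dx = 232.185.
½[f(5) + f(26)] = ½[4.54162 + 15.7698] = 10.1557.
So far: 242.340.
Order-1 term: 1/12 · (0.303265 − 0.820985) = -0.0431433.
Partial sum through k=1: 242.297.
Order-2 term: −1/720 · (0.000560772 − 0.000975456) = 5.75951e-07.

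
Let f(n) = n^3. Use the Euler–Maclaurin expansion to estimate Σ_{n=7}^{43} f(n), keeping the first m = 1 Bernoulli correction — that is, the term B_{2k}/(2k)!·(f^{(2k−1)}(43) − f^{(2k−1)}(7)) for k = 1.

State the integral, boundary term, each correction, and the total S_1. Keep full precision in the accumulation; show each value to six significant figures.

S_1 ≈ 894475

∫_7^43 x^3 dx evaluates to 854100.
Boundary: ½(f(7) + f(43)) = ½(343.000 + 79507.0) = 39925.0.
Integral + boundary = 894025.
Order-1 term: 1/12 · (5547.00 − 147.000) = 450.000.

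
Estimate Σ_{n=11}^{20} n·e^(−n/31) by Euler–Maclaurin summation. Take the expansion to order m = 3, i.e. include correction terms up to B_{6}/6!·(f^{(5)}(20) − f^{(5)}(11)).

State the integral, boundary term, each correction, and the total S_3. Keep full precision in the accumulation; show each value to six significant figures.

S_3 ≈ 92.7980

Integral: ∫_11^20 x·e^(−x/31) dx = 83.7174.
½[f(11) + f(20)] = ½[7.71415 + 10.4916] = 9.10286.
So far: 92.8202.
Order-1 term: 1/12 · (0.186141 − 0.452443) = -0.0221919.
Running total after k=1: 92.7980.
Order-2 term: −1/720 · (0.00128543 − 0.00193030) = 8.95652e-07.
Running total after k=2: 92.7980.
Order-3 term: 1/30240 · (2.47363e-06 − 3.52736e-06) = -3.48454e-11.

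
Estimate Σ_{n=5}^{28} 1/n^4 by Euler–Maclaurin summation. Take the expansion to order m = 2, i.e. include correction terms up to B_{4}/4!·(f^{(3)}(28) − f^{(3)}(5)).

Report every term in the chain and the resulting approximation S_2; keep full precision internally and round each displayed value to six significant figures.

The integral term ∫_5^28 1/x^4 dx = 0.00265148.
½[f(5) + f(28)] = ½[0.00160000 + 1.62693e-06] = 0.000800813.
Running total after boundary: 0.00345230.
k=1: B_{2}/(2)! × [f^{(1)}(28) − f^{(1)}(5)] = 1/12 × (-2.32418e-07 − (-0.00128000)) = 0.000106647.
Running total after k=1: 0.00355894.
k=2: B_{4}/(4)! × [f^{(3)}(28) − f^{(3)}(5)] = −1/720 × (-8.89355e-09 − (-0.00153600)) = -2.13332e-06.

S_2 ≈ 0.00355681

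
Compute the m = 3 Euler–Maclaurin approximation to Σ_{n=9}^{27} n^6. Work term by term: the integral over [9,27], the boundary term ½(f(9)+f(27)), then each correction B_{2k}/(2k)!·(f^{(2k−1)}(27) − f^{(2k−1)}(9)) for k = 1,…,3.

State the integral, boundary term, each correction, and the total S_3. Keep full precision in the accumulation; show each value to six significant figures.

S_3 ≈ 1.69477e+09

The integral term ∫_9^27 x^6 dx = 1.49365e+09.
Endpoint term: (f(9) + f(27))/2 = (531441 + 3.87420e+08)/2 = 1.93976e+08.
Running total after boundary: 1.68763e+09.
k=1: B_{2}/(2)! × [f^{(1)}(27) − f^{(1)}(9)] = 1/12 × (8.60934e+07 − 354294) = 7.14493e+06.
Running total after k=1: 1.69477e+09.
k=2: B_{4}/(4)! × [f^{(3)}(27) − f^{(3)}(9)] = −1/720 × (2.36196e+06 − 87480.0) = -3159.00.
Running total after k=2: 1.69477e+09.
k=3: B_{6}/(6)! × [f^{(5)}(27) − f^{(5)}(9)] = 1/30240 × (19440.0 − 6480.00) = 0.428571.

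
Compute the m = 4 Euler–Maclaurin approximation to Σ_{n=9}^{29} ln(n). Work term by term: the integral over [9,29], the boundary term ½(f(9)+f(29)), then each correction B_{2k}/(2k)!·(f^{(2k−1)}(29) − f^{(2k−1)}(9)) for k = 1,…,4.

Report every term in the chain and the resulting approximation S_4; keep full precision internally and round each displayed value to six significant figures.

∫_9^29 ln(x) dx evaluates to 57.8766.
Endpoint term: (f(9) + f(29))/2 = (2.19722 + 3.36730)/2 = 2.78226.
Running total after boundary: 60.6588.
Correction k=1: B_{2}/2! · (f^{(1)}(29) − f^{(1)}(9)) = 1/12 · (0.0344828 − 0.111111) = -0.00638570.
Partial sum through k=1: 60.6524.
Correction k=2: B_{4}/4! · (f^{(3)}(29) − f^{(3)}(9)) = −1/720 · (8.20042e-05 − 0.00274348) = 3.69650e-06.
Partial sum through k=2: 60.6524.
Correction k=3: B_{6}/6! · (f^{(5)}(29) − f^{(5)}(9)) = 1/30240 · (1.17010e-06 − 0.000406442) = -1.34019e-08.
Partial sum through k=3: 60.6524.
Correction k=4: B_{8}/8! · (f^{(7)}(29) − f^{(7)}(9)) = −1/1209600 · (4.17394e-08 − 0.000150534) = 1.24415e-10.

S_4 ≈ 60.6524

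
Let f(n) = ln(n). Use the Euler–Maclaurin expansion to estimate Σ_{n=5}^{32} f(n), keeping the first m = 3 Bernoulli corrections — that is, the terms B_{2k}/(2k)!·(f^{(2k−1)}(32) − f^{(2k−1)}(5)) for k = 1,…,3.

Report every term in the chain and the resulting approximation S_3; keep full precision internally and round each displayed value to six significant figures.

∫_5^32 ln(x) dx evaluates to 75.8564.
Boundary: ½(f(5) + f(32)) = ½(1.60944 + 3.46574) = 2.53759.
Running total after boundary: 78.3939.
Order-1 term: 1/12 · (0.0312500 − 0.200000) = -0.0140625.
Partial sum through k=1: 78.3799.
Order-2 term: −1/720 · (6.10352e-05 − 0.0160000) = 2.21375e-05.
Partial sum through k=2: 78.3799.
Order-3 term: 1/30240 · (7.15256e-07 − 0.00768000) = -2.53945e-07.

S_3 ≈ 78.3799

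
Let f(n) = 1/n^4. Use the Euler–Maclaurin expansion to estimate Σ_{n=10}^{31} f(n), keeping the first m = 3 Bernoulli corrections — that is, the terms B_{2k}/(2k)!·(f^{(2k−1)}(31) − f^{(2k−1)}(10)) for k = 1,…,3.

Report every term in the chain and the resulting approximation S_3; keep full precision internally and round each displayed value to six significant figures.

∫_10^31 1/x^4 dx evaluates to 0.000322144.
Boundary: ½(f(10) + f(31)) = ½(0.000100000 + 1.08281e-06) = 5.05414e-05.
So far: 0.000372686.
Order-1 term: 1/12 · (-1.39718e-07 − (-4.00000e-05)) = 3.32169e-06.
After k=1: 0.000376007.
Order-2 term: −1/720 · (-4.36164e-09 − (-1.20000e-05)) = -1.66606e-08.
After k=2: 0.000375991.
Order-3 term: 1/30240 · (-2.54164e-10 − (-6.72000e-06)) = 2.22214e-10.

S_3 ≈ 0.000375991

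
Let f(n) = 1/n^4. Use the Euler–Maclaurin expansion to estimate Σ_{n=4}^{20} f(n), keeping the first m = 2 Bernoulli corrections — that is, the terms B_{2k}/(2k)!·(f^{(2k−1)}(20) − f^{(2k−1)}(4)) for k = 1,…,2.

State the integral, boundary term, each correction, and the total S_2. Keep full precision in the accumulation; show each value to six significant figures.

∫_4^20 1/x^4 dx evaluates to 0.00516667.
½[f(4) + f(20)] = ½[0.00390625 + 6.25000e-06] = 0.00195625.
So far: 0.00712292.
k=1: B_{2}/(2)! × [f^{(1)}(20) − f^{(1)}(4)] = 1/12 × (-1.25000e-06 − (-0.00390625)) = 0.000325417.
Partial sum through k=1: 0.00744833.
k=2: B_{4}/(4)! × [f^{(3)}(20) − f^{(3)}(4)] = −1/720 × (-9.37500e-08 − (-0.00732422)) = -1.01724e-05.

S_2 ≈ 0.00743816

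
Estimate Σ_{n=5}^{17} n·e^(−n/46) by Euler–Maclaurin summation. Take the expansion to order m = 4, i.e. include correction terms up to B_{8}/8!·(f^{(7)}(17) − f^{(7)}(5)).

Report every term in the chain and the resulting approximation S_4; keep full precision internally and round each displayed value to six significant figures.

Integral: ∫_5^17 x·e^(−x/46) dx = 101.751.
Boundary: ½(f(5) + f(17)) = ½(4.48502 + 11.7476) = 8.11630.
So far: 109.868.
Correction k=1: B_{2}/2! · (f^{(1)}(17) − f^{(1)}(5)) = 1/12 · (0.435652 − 0.799503) = -0.0303209.
After k=1: 109.837.
Correction k=2: B_{4}/4! · (f^{(3)}(17) − f^{(3)}(5)) = −1/720 · (0.000859037 − 0.00122567) = 5.09208e-07.
After k=2: 109.837.
Correction k=3: B_{6}/6! · (f^{(5)}(17) − f^{(5)}(5)) = 1/30240 · (7.14645e-07 − 9.79913e-07) = -8.77209e-12.
After k=3: 109.837.
Correction k=4: B_{8}/8! · (f^{(7)}(17) − f^{(7)}(5)) = −1/1209600 · (4.83610e-10 − 6.52452e-10) = 1.39585e-16.

S_4 ≈ 109.837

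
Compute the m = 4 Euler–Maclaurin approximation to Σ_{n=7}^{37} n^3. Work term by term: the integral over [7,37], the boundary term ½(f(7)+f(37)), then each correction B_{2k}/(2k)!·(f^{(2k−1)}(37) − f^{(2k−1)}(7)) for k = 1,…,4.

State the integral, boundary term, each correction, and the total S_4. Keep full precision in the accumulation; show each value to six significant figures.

∫_7^37 x^3 dx evaluates to 467940.
½[f(7) + f(37)] = ½[343.000 + 50653.0] = 25498.0.
Integral + boundary = 493438.
Correction k=1: B_{2}/2! · (f^{(1)}(37) − f^{(1)}(7)) = 1/12 · (4107.00 − 147.000) = 330.000.
Running total after k=1: 493768.
Correction k=2: B_{4}/4! · (f^{(3)}(37) − f^{(3)}(7)) = −1/720 · (6.00000 − 6.00000) = 0.00000.
Running total after k=2: 493768.
Correction k=3: B_{6}/6! · (f^{(5)}(37) − f^{(5)}(7)) = 1/30240 · (0.00000 − 0.00000) = 0.00000.
Running total after k=3: 493768.
Correction k=4: B_{8}/8! · (f^{(7)}(37) − f^{(7)}(7)) = −1/1209600 · (0.00000 − 0.00000) = 0.00000.

S_4 ≈ 493768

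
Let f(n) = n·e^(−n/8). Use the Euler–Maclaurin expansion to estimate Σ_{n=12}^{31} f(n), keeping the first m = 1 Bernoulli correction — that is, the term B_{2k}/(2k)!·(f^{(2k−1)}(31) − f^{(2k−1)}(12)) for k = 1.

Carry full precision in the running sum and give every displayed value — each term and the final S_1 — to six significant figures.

S_1 ≈ 30.8903

∫_12^31 x·e^(−x/8) dx evaluates to 29.2255.
Endpoint term: (f(12) + f(31))/2 = (2.67756 + 0.643384)/2 = 1.66047.
Running total after boundary: 30.8859.
Order-1 term: 1/12 · (-0.0596687 − (-0.111565)) = 0.00432470.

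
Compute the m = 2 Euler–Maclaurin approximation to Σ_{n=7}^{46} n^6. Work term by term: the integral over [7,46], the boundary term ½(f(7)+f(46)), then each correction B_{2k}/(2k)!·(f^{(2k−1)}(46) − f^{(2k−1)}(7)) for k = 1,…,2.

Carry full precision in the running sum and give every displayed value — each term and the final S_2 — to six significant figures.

∫_7^46 x^6 dx evaluates to 6.22595e+10.
Endpoint term: (f(7) + f(46))/2 = (117649 + 9.47430e+09)/2 = 4.73721e+09.
So far: 6.69968e+10.
Order-1 term: 1/12 · (1.23578e+09 − 100842) = 1.02973e+08.
After k=1: 6.70997e+10.
Order-2 term: −1/720 · (1.16803e+07 − 41160.0) = -16165.5.

S_2 ≈ 6.70997e+10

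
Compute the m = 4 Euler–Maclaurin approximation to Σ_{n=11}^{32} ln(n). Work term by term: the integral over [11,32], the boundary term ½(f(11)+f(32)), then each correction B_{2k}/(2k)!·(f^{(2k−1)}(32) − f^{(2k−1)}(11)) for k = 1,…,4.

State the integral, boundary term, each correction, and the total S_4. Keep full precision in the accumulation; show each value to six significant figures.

∫_11^32 ln(x) dx evaluates to 63.5267.
Endpoint term: (f(11) + f(32))/2 = (2.39790 + 3.46574)/2 = 2.93182.
Integral + boundary = 66.4585.
k=1: B_{2}/(2)! × [f^{(1)}(32) − f^{(1)}(11)] = 1/12 × (0.0312500 − 0.0909091) = -0.00497159.
After k=1: 66.4535.
k=2: B_{4}/(4)! × [f^{(3)}(32) − f^{(3)}(11)] = −1/720 × (6.10352e-05 − 0.00150263) = 2.00221e-06.
After k=2: 66.4535.
k=3: B_{6}/(6)! × [f^{(5)}(32) − f^{(5)}(11)] = 1/30240 × (7.15256e-07 − 0.000149021) = -4.90429e-09.
After k=3: 66.4535.
k=4: B_{8}/(8)! × [f^{(7)}(32) − f^{(7)}(11)] = −1/1209600 × (2.09548e-08 − 3.69474e-05) = 3.05278e-11.

S_4 ≈ 66.4535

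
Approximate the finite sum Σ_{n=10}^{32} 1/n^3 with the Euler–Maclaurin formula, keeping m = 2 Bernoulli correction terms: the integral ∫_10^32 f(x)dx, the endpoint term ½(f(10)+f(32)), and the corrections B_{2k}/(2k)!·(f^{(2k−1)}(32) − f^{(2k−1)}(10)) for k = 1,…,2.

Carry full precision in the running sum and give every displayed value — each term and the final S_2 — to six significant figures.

The integral term ∫_10^32 1/x^3 dx = 0.00451172.
Endpoint term: (f(10) + f(32))/2 = (0.00100000 + 3.05176e-05)/2 = 0.000515259.
So far: 0.00502698.
k=1: B_{2}/(2)! × [f^{(1)}(32) − f^{(1)}(10)] = 1/12 × (-2.86102e-06 − (-0.000300000)) = 2.47616e-05.
After k=1: 0.00505174.
k=2: B_{4}/(4)! × [f^{(3)}(32) − f^{(3)}(10)] = −1/720 × (-5.58794e-08 − (-6.00000e-05)) = -8.32557e-08.

S_2 ≈ 0.00505166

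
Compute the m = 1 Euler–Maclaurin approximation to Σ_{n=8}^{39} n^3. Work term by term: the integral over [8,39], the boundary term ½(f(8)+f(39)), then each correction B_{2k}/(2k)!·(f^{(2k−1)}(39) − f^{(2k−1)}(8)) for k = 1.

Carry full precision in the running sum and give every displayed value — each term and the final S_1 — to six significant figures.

∫_8^39 x^3 dx evaluates to 577336.
½[f(8) + f(39)] = ½[512.000 + 59319.0] = 29915.5.
So far: 607252.
Order-1 term: 1/12 · (4563.00 − 192.000) = 364.250.

S_1 ≈ 607616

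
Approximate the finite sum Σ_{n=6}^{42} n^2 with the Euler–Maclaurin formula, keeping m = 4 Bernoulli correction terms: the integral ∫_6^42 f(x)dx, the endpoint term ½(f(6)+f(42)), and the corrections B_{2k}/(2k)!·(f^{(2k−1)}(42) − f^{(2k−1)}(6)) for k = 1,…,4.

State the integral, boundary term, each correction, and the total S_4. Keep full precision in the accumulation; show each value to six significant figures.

∫_6^42 x^2 dx evaluates to 24624.0.
½[f(6) + f(42)] = ½[36.0000 + 1764.00] = 900.000.
Integral + boundary = 25524.0.
Order-1 term: 1/12 · (84.0000 − 12.0000) = 6.00000.
After k=1: 25530.0.
Order-2 term: −1/720 · (0.00000 − 0.00000) = 0.00000.
After k=2: 25530.0.
Order-3 term: 1/30240 · (0.00000 − 0.00000) = 0.00000.
After k=3: 25530.0.
Order-4 term: −1/1209600 · (0.00000 − 0.00000) = 0.00000.

S_4 ≈ 25530.0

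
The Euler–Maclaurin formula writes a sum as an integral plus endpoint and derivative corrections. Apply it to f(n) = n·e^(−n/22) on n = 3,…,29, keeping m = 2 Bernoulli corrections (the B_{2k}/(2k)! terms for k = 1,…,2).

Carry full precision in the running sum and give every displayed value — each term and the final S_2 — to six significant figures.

S_2 ≈ 184.737

∫_3^29 x·e^(−x/22) dx evaluates to 179.618.
Boundary: ½(f(3) + f(29)) = ½(2.61758 + 7.76102) = 5.18930.
Running total after boundary: 184.807.
k=1: B_{2}/(2)! × [f^{(1)}(29) − f^{(1)}(3)] = 1/12 × (-0.0851523 − 0.753545) = -0.0698914.
After k=1: 184.737.
k=2: B_{4}/(4)! × [f^{(3)}(29) − f^{(3)}(3)] = −1/720 × (0.000929939 − 0.00516239) = 5.87840e-06.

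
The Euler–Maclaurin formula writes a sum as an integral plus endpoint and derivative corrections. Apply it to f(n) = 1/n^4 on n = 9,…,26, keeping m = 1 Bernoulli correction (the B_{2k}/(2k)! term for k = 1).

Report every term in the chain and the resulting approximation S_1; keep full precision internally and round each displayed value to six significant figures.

S_1 ≈ 0.000521201

∫_9^26 1/x^4 dx evaluates to 0.000438282.
Endpoint term: (f(9) + f(26))/2 = (0.000152416 + 2.18830e-06)/2 = 7.73020e-05.
Running total after boundary: 0.000515584.
Correction k=1: B_{2}/2! · (f^{(1)}(26) − f^{(1)}(9)) = 1/12 · (-3.36661e-07 − (-6.77404e-05)) = 5.61697e-06.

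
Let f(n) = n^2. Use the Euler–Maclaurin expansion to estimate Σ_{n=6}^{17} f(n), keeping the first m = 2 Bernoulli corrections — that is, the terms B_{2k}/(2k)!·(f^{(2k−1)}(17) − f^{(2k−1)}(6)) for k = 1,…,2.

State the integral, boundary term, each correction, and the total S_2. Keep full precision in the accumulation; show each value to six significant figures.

S_2 ≈ 1730.00

Integral: ∫_6^17 x^2 dx = 1565.67.
Boundary: ½(f(6) + f(17)) = ½(36.0000 + 289.000) = 162.500.
Running total after boundary: 1728.17.
Correction k=1: B_{2}/2! · (f^{(1)}(17) − f^{(1)}(6)) = 1/12 · (34.0000 − 12.0000) = 1.83333.
Running total after k=1: 1730.00.
Correction k=2: B_{4}/4! · (f^{(3)}(17) − f^{(3)}(6)) = −1/720 · (0.00000 − 0.00000) = 0.00000.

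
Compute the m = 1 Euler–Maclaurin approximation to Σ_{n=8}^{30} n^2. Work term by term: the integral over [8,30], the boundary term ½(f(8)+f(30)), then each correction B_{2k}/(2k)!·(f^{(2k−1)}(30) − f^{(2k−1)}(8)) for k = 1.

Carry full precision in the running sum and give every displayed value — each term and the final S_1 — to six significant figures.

∫_8^30 x^2 dx evaluates to 8829.33.
Boundary: ½(f(8) + f(30)) = ½(64.0000 + 900.000) = 482.000.
Integral + boundary = 9311.33.
Correction k=1: B_{2}/2! · (f^{(1)}(30) − f^{(1)}(8)) = 1/12 · (60.0000 − 16.0000) = 3.66667.

S_1 ≈ 9315.00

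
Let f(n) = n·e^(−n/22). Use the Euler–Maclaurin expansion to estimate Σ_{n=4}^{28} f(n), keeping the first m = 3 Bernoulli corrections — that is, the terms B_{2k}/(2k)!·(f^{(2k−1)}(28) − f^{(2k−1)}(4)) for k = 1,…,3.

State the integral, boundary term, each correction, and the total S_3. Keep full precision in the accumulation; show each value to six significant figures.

S_3 ≈ 174.358

The integral term ∫_4^28 x·e^(−x/22) dx = 168.833.
Endpoint term: (f(4) + f(28))/2 = (3.33501 + 7.84187)/2 = 5.58844.
Running total after boundary: 174.422.
k=1: B_{2}/(2)! × [f^{(1)}(28) − f^{(1)}(4)] = 1/12 × (-0.0763818 − 0.682161) = -0.0632119.
Running total after k=1: 174.358.
k=2: B_{4}/(4)! × [f^{(3)}(28) − f^{(3)}(4)] = −1/720 × (0.000999487 − 0.00485468) = 5.35444e-06.
Running total after k=2: 174.358.
k=3: B_{6}/(6)! × [f^{(5)}(28) − f^{(5)}(4)] = 1/30240 × (4.45617e-06 − 1.71486e-05) = -4.19725e-10.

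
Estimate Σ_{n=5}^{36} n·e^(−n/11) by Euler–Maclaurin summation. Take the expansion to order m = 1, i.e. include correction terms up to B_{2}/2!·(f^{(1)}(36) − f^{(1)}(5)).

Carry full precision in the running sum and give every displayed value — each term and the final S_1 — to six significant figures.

S_1 ≈ 94.3509

The integral term ∫_5^36 x·e^(−x/11) dx = 92.1178.
Endpoint term: (f(5) + f(36))/2 = (3.17368 + 1.36450)/2 = 2.26909.
So far: 94.3869.
Correction k=1: B_{2}/2! · (f^{(1)}(36) − f^{(1)}(5)) = 1/12 · (-0.0861430 − 0.346220) = -0.0360302.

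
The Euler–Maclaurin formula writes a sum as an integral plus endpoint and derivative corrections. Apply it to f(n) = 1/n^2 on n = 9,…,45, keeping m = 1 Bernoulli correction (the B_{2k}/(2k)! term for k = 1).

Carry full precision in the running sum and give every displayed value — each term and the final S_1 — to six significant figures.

S_1 ≈ 0.0955354

∫_9^45 1/x^2 dx evaluates to 0.0888889.
Boundary: ½(f(9) + f(45)) = ½(0.0123457 + 0.000493827) = 0.00641975.
Running total after boundary: 0.0953086.
k=1: B_{2}/(2)! × [f^{(1)}(45) − f^{(1)}(9)] = 1/12 × (-2.19479e-05 − (-0.00274348)) = 0.000226795.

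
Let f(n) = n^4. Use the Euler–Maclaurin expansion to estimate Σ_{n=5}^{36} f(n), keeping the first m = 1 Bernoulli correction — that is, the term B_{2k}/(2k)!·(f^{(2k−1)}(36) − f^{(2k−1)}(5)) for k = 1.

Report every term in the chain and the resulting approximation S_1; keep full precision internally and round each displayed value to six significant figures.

∫_5^36 x^4 dx evaluates to 1.20926e+07.
Endpoint term: (f(5) + f(36))/2 = (625.000 + 1.67962e+06)/2 = 840120.
Running total after boundary: 1.29327e+07.
k=1: B_{2}/(2)! × [f^{(1)}(36) − f^{(1)}(5)] = 1/12 × (186624 − 500.000) = 15510.3.

S_1 ≈ 1.29482e+07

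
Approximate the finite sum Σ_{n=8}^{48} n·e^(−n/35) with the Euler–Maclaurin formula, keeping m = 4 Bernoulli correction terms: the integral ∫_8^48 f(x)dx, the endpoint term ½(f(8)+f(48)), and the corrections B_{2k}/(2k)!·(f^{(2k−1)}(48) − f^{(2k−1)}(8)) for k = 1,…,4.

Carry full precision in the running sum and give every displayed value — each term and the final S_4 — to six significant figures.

The integral term ∫_8^48 x·e^(−x/35) dx = 460.356.
½[f(8) + f(48)] = ½[6.36536 + 12.1797] = 9.27254.
Running total after boundary: 469.628.
Correction k=1: B_{2}/2! · (f^{(1)}(48) − f^{(1)}(8)) = 1/12 · (-0.0942478 − 0.613802) = -0.0590042.
Running total after k=1: 469.569.
Correction k=2: B_{4}/4! · (f^{(3)}(48) − f^{(3)}(8)) = −1/720 · (0.000337339 − 0.00180012) = 2.03163e-06.
Running total after k=2: 469.569.
Correction k=3: B_{6}/6! · (f^{(5)}(48) − f^{(5)}(8)) = 1/30240 · (6.13564e-07 − 2.52993e-06) = -6.33720e-11.
Running total after k=3: 469.569.
Correction k=4: B_{8}/8! · (f^{(7)}(48) − f^{(7)}(8)) = −1/1209600 · (7.76937e-10 − 2.93093e-09) = 1.78074e-15.

S_4 ≈ 469.569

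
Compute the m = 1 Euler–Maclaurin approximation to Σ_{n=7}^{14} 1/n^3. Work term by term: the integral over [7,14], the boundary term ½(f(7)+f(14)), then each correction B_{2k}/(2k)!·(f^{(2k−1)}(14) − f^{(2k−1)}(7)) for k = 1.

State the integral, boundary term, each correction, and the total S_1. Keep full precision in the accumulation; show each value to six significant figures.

∫_7^14 1/x^3 dx evaluates to 0.00765306.
Boundary: ½(f(7) + f(14)) = ½(0.00291545 + 0.000364431) = 0.00163994.
Running total after boundary: 0.00929300.
k=1: B_{2}/(2)! × [f^{(1)}(14) − f^{(1)}(7)] = 1/12 × (-7.80925e-05 − (-0.00124948)) = 9.76156e-05.

S_1 ≈ 0.00939062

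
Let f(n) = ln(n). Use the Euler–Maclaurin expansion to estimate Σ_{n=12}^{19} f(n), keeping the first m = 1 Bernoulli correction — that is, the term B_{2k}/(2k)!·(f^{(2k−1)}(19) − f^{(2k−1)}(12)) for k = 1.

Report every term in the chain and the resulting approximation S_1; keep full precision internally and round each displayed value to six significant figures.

S_1 ≈ 21.8376

∫_12^19 ln(x) dx evaluates to 19.1255.
½[f(12) + f(19)] = ½[2.48491 + 2.94444] = 2.71467.
So far: 21.8401.
k=1: B_{2}/(2)! × [f^{(1)}(19) − f^{(1)}(12)] = 1/12 × (0.0526316 − 0.0833333) = -0.00255848.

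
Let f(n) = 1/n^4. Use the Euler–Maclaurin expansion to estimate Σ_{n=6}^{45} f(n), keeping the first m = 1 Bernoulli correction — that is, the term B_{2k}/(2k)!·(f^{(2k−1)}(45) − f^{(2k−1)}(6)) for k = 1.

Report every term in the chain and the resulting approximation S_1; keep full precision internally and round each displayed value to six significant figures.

The integral term ∫_6^45 1/x^4 dx = 0.00153955.
Endpoint term: (f(6) + f(45))/2 = (0.000771605 + 2.43865e-07)/2 = 0.000385924.
Integral + boundary = 0.00192548.
Order-1 term: 1/12 · (-2.16769e-08 − (-0.000514403)) = 4.28651e-05.

S_1 ≈ 0.00196834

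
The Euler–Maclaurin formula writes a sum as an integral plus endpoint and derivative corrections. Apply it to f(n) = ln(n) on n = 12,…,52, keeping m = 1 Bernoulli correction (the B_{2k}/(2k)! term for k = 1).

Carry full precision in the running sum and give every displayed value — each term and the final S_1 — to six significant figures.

∫_12^52 ln(x) dx evaluates to 135.646.
½[f(12) + f(52)] = ½[2.48491 + 3.95124] = 3.21808.
Integral + boundary = 138.864.
Correction k=1: B_{2}/2! · (f^{(1)}(52) − f^{(1)}(12)) = 1/12 · (0.0192308 − 0.0833333) = -0.00534188.

S_1 ≈ 138.859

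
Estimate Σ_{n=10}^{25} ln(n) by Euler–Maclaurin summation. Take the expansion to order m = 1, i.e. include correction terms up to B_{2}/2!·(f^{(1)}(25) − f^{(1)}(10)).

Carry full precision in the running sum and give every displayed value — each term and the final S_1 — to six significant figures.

Integral: ∫_10^25 ln(x) dx = 42.4460.
½[f(10) + f(25)] = ½[2.30259 + 3.21888] = 2.76073.
Integral + boundary = 45.2068.
Correction k=1: B_{2}/2! · (f^{(1)}(25) − f^{(1)}(10)) = 1/12 · (0.0400000 − 0.100000) = -0.00500000.

S_1 ≈ 45.2018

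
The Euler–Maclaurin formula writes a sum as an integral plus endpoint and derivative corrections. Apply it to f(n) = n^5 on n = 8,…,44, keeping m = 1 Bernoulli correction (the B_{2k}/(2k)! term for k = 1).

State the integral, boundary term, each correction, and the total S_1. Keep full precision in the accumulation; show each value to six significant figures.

S_1 ≈ 1.29338e+09

∫_8^44 x^5 dx evaluates to 1.20934e+09.
½[f(8) + f(44)] = ½[32768.0 + 1.64916e+08] = 8.24745e+07.
So far: 1.29182e+09.
Correction k=1: B_{2}/2! · (f^{(1)}(44) − f^{(1)}(8)) = 1/12 · (1.87405e+07 − 20480.0) = 1.56000e+06.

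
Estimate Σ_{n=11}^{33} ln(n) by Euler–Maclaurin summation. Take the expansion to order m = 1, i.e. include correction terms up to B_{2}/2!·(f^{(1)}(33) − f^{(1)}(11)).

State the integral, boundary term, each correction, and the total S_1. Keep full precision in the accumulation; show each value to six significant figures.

S_1 ≈ 69.9501

The integral term ∫_11^33 ln(x) dx = 67.0079.
Boundary: ½(f(11) + f(33)) = ½(2.39790 + 3.49651) = 2.94720.
Integral + boundary = 69.9551.
Correction k=1: B_{2}/2! · (f^{(1)}(33) − f^{(1)}(11)) = 1/12 · (0.0303030 − 0.0909091) = -0.00505051.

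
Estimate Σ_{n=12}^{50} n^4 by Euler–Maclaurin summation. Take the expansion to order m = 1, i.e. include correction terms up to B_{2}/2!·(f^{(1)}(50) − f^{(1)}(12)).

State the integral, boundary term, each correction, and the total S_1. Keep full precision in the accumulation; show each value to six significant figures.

∫_12^50 x^4 dx evaluates to 6.24502e+07.
½[f(12) + f(50)] = ½[20736.0 + 6.25000e+06] = 3.13537e+06.
Running total after boundary: 6.55856e+07.
k=1: B_{2}/(2)! × [f^{(1)}(50) − f^{(1)}(12)] = 1/12 × (500000 − 6912.00) = 41090.7.

S_1 ≈ 6.56267e+07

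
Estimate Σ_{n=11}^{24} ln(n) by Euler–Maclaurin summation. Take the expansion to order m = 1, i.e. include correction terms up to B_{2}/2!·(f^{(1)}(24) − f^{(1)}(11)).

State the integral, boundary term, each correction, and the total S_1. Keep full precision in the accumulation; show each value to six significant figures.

S_1 ≈ 39.6803

The integral term ∫_11^24 ln(x) dx = 36.8964.
Endpoint term: (f(11) + f(24))/2 = (2.39790 + 3.17805)/2 = 2.78797.
Running total after boundary: 39.6844.
Correction k=1: B_{2}/2! · (f^{(1)}(24) − f^{(1)}(11)) = 1/12 · (0.0416667 − 0.0909091) = -0.00410354.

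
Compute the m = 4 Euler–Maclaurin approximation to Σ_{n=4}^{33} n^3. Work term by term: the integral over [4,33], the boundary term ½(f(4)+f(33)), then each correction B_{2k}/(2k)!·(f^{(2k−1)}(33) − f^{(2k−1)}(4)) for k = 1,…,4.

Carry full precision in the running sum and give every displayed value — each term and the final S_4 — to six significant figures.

∫_4^33 x^3 dx evaluates to 296416.
Boundary: ½(f(4) + f(33)) = ½(64.0000 + 35937.0) = 18000.5.
So far: 314417.
Correction k=1: B_{2}/2! · (f^{(1)}(33) − f^{(1)}(4)) = 1/12 · (3267.00 − 48.0000) = 268.250.
Running total after k=1: 314685.
Correction k=2: B_{4}/4! · (f^{(3)}(33) − f^{(3)}(4)) = −1/720 · (6.00000 − 6.00000) = 0.00000.
Running total after k=2: 314685.
Correction k=3: B_{6}/6! · (f^{(5)}(33) − f^{(5)}(4)) = 1/30240 · (0.00000 − 0.00000) = 0.00000.
Running total after k=3: 314685.
Correction k=4: B_{8}/8! · (f^{(7)}(33) − f^{(7)}(4)) = −1/1209600 · (0.00000 − 0.00000) = 0.00000.

S_4 ≈ 314685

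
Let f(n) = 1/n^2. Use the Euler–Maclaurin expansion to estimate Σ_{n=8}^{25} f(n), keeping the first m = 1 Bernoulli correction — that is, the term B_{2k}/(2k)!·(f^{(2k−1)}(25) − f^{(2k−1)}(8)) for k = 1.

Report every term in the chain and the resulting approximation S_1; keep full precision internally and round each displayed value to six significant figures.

Integral: ∫_8^25 1/x^2 dx = 0.0850000.
Endpoint term: (f(8) + f(25))/2 = (0.0156250 + 0.00160000)/2 = 0.00861250.
So far: 0.0936125.
Correction k=1: B_{2}/2! · (f^{(1)}(25) − f^{(1)}(8)) = 1/12 · (-0.000128000 − (-0.00390625)) = 0.000314854.

S_1 ≈ 0.0939274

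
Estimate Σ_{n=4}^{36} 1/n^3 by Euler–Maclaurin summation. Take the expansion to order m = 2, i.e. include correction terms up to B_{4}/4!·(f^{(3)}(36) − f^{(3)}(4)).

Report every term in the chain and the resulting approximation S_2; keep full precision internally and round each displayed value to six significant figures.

Integral: ∫_4^36 1/x^3 dx = 0.0308642.
½[f(4) + f(36)] = ½[0.0156250 + 2.14335e-05] = 0.00782322.
Integral + boundary = 0.0386874.
Order-1 term: 1/12 · (-1.78612e-06 − (-0.0117188)) = 0.000976414.
After k=1: 0.0396638.
Order-2 term: −1/720 · (-2.75636e-08 − (-0.0146484)) = -2.03450e-05.

S_2 ≈ 0.0396435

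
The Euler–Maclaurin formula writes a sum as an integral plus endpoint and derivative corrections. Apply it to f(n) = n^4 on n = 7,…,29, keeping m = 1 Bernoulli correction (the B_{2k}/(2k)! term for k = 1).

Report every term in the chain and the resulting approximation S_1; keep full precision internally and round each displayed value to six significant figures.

∫_7^29 x^4 dx evaluates to 4.09887e+06.
Boundary: ½(f(7) + f(29)) = ½(2401.00 + 707281) = 354841.
Running total after boundary: 4.45371e+06.
k=1: B_{2}/(2)! × [f^{(1)}(29) − f^{(1)}(7)] = 1/12 × (97556.0 − 1372.00) = 8015.33.

S_1 ≈ 4.46172e+06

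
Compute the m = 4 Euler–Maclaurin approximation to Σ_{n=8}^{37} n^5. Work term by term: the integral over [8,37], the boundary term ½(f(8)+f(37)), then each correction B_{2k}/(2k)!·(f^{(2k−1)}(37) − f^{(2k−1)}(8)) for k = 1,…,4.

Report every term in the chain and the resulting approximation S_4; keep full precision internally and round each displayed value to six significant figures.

S_4 ≈ 4.63045e+08

Integral: ∫_8^37 x^5 dx = 4.27577e+08.
½[f(8) + f(37)] = ½[32768.0 + 6.93440e+07] = 3.46884e+07.
Integral + boundary = 4.62266e+08.
Correction k=1: B_{2}/2! · (f^{(1)}(37) − f^{(1)}(8)) = 1/12 · (9.37080e+06 − 20480.0) = 779194.
Running total after k=1: 4.63045e+08.
Correction k=2: B_{4}/4! · (f^{(3)}(37) − f^{(3)}(8)) = −1/720 · (82140.0 − 3840.00) = -108.750.
Running total after k=2: 4.63045e+08.
Correction k=3: B_{6}/6! · (f^{(5)}(37) − f^{(5)}(8)) = 1/30240 · (120.000 − 120.000) = 0.00000.
Running total after k=3: 4.63045e+08.
Correction k=4: B_{8}/8! · (f^{(7)}(37) − f^{(7)}(8)) = −1/1209600 · (0.00000 − 0.00000) = 0.00000.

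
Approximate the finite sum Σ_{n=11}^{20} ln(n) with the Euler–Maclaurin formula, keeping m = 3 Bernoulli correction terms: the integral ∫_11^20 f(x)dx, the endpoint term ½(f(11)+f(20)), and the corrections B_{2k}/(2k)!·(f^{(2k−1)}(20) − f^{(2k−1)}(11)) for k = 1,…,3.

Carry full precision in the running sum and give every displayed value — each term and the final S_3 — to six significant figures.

Integral: ∫_11^20 ln(x) dx = 24.5378.
Endpoint term: (f(11) + f(20))/2 = (2.39790 + 2.99573)/2 = 2.69681.
So far: 27.2346.
Order-1 term: 1/12 · (0.0500000 − 0.0909091) = -0.00340909.
Partial sum through k=1: 27.2312.
Order-2 term: −1/720 · (0.000250000 − 0.00150263) = 1.73976e-06.
Partial sum through k=2: 27.2312.
Order-3 term: 1/30240 · (7.50000e-06 − 0.000149021) = -4.67993e-09.

S_3 ≈ 27.2312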